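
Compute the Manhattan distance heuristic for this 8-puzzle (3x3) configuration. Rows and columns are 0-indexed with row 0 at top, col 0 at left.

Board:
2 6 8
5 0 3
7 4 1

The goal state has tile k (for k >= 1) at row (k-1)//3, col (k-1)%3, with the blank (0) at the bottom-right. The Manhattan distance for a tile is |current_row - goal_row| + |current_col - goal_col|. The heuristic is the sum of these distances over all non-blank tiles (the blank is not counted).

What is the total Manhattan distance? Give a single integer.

Tile 2: (0,0)->(0,1) = 1
Tile 6: (0,1)->(1,2) = 2
Tile 8: (0,2)->(2,1) = 3
Tile 5: (1,0)->(1,1) = 1
Tile 3: (1,2)->(0,2) = 1
Tile 7: (2,0)->(2,0) = 0
Tile 4: (2,1)->(1,0) = 2
Tile 1: (2,2)->(0,0) = 4
Sum: 1 + 2 + 3 + 1 + 1 + 0 + 2 + 4 = 14

Answer: 14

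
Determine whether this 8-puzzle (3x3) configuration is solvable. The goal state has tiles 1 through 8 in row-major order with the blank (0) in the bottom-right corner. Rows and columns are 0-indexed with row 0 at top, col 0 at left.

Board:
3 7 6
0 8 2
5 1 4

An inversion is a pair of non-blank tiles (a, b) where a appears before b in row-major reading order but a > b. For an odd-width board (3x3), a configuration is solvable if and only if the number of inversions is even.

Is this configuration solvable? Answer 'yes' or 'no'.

Answer: yes

Derivation:
Inversions (pairs i<j in row-major order where tile[i] > tile[j] > 0): 18
18 is even, so the puzzle is solvable.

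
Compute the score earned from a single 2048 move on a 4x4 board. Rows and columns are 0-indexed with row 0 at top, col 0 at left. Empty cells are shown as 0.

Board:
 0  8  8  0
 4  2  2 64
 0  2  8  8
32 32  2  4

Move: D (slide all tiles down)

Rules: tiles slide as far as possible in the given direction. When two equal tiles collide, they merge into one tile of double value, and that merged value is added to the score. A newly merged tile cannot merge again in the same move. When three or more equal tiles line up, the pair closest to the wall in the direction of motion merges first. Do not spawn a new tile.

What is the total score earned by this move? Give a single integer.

Answer: 4

Derivation:
Slide down:
col 0: [0, 4, 0, 32] -> [0, 0, 4, 32]  score +0 (running 0)
col 1: [8, 2, 2, 32] -> [0, 8, 4, 32]  score +4 (running 4)
col 2: [8, 2, 8, 2] -> [8, 2, 8, 2]  score +0 (running 4)
col 3: [0, 64, 8, 4] -> [0, 64, 8, 4]  score +0 (running 4)
Board after move:
 0  0  8  0
 0  8  2 64
 4  4  8  8
32 32  2  4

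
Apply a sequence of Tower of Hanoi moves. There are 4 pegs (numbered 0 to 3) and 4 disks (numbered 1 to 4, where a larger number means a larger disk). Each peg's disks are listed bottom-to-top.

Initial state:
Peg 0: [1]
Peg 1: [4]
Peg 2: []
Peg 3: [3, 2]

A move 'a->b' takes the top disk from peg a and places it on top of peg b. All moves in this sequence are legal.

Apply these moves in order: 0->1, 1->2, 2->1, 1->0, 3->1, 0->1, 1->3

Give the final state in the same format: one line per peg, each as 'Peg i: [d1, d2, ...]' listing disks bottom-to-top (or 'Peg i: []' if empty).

Answer: Peg 0: []
Peg 1: [4, 2]
Peg 2: []
Peg 3: [3, 1]

Derivation:
After move 1 (0->1):
Peg 0: []
Peg 1: [4, 1]
Peg 2: []
Peg 3: [3, 2]

After move 2 (1->2):
Peg 0: []
Peg 1: [4]
Peg 2: [1]
Peg 3: [3, 2]

After move 3 (2->1):
Peg 0: []
Peg 1: [4, 1]
Peg 2: []
Peg 3: [3, 2]

After move 4 (1->0):
Peg 0: [1]
Peg 1: [4]
Peg 2: []
Peg 3: [3, 2]

After move 5 (3->1):
Peg 0: [1]
Peg 1: [4, 2]
Peg 2: []
Peg 3: [3]

After move 6 (0->1):
Peg 0: []
Peg 1: [4, 2, 1]
Peg 2: []
Peg 3: [3]

After move 7 (1->3):
Peg 0: []
Peg 1: [4, 2]
Peg 2: []
Peg 3: [3, 1]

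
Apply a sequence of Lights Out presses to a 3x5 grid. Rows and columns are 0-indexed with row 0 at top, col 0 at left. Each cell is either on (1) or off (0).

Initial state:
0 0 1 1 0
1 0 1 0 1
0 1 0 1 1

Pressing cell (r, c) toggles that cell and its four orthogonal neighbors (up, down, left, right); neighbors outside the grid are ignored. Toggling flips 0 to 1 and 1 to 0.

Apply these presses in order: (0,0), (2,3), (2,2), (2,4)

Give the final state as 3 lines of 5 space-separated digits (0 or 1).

Answer: 1 1 1 1 0
0 0 0 1 0
0 0 0 0 1

Derivation:
After press 1 at (0,0):
1 1 1 1 0
0 0 1 0 1
0 1 0 1 1

After press 2 at (2,3):
1 1 1 1 0
0 0 1 1 1
0 1 1 0 0

After press 3 at (2,2):
1 1 1 1 0
0 0 0 1 1
0 0 0 1 0

After press 4 at (2,4):
1 1 1 1 0
0 0 0 1 0
0 0 0 0 1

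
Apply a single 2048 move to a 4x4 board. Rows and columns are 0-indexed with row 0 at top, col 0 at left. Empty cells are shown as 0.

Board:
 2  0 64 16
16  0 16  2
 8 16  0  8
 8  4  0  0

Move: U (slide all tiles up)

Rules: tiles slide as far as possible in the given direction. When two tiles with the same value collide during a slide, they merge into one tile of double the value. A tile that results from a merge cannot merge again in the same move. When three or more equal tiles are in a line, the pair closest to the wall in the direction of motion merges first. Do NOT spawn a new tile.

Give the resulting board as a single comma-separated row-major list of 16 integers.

Slide up:
col 0: [2, 16, 8, 8] -> [2, 16, 16, 0]
col 1: [0, 0, 16, 4] -> [16, 4, 0, 0]
col 2: [64, 16, 0, 0] -> [64, 16, 0, 0]
col 3: [16, 2, 8, 0] -> [16, 2, 8, 0]

Answer: 2, 16, 64, 16, 16, 4, 16, 2, 16, 0, 0, 8, 0, 0, 0, 0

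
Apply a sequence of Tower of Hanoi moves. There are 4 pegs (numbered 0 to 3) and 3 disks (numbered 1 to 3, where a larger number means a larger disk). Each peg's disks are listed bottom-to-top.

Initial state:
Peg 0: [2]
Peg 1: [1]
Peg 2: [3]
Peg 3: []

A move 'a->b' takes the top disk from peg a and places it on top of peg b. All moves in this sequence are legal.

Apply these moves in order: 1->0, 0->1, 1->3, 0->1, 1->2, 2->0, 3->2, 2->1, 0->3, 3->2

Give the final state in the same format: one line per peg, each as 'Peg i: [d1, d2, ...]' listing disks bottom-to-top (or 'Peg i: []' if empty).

Answer: Peg 0: []
Peg 1: [1]
Peg 2: [3, 2]
Peg 3: []

Derivation:
After move 1 (1->0):
Peg 0: [2, 1]
Peg 1: []
Peg 2: [3]
Peg 3: []

After move 2 (0->1):
Peg 0: [2]
Peg 1: [1]
Peg 2: [3]
Peg 3: []

After move 3 (1->3):
Peg 0: [2]
Peg 1: []
Peg 2: [3]
Peg 3: [1]

After move 4 (0->1):
Peg 0: []
Peg 1: [2]
Peg 2: [3]
Peg 3: [1]

After move 5 (1->2):
Peg 0: []
Peg 1: []
Peg 2: [3, 2]
Peg 3: [1]

After move 6 (2->0):
Peg 0: [2]
Peg 1: []
Peg 2: [3]
Peg 3: [1]

After move 7 (3->2):
Peg 0: [2]
Peg 1: []
Peg 2: [3, 1]
Peg 3: []

After move 8 (2->1):
Peg 0: [2]
Peg 1: [1]
Peg 2: [3]
Peg 3: []

After move 9 (0->3):
Peg 0: []
Peg 1: [1]
Peg 2: [3]
Peg 3: [2]

After move 10 (3->2):
Peg 0: []
Peg 1: [1]
Peg 2: [3, 2]
Peg 3: []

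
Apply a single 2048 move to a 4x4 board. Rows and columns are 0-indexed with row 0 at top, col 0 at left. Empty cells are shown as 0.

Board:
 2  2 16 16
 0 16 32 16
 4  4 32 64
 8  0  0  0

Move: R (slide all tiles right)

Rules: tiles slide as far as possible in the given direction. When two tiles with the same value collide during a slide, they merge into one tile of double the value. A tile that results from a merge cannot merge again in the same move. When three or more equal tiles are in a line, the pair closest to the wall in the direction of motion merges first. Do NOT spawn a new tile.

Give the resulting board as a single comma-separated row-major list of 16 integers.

Slide right:
row 0: [2, 2, 16, 16] -> [0, 0, 4, 32]
row 1: [0, 16, 32, 16] -> [0, 16, 32, 16]
row 2: [4, 4, 32, 64] -> [0, 8, 32, 64]
row 3: [8, 0, 0, 0] -> [0, 0, 0, 8]

Answer: 0, 0, 4, 32, 0, 16, 32, 16, 0, 8, 32, 64, 0, 0, 0, 8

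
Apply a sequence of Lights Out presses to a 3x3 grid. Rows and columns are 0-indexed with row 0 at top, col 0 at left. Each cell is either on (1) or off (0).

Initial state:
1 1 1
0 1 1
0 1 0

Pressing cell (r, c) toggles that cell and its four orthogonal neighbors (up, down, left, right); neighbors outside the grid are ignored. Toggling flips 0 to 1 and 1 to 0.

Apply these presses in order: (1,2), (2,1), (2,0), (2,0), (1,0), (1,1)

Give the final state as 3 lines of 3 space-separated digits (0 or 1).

After press 1 at (1,2):
1 1 0
0 0 0
0 1 1

After press 2 at (2,1):
1 1 0
0 1 0
1 0 0

After press 3 at (2,0):
1 1 0
1 1 0
0 1 0

After press 4 at (2,0):
1 1 0
0 1 0
1 0 0

After press 5 at (1,0):
0 1 0
1 0 0
0 0 0

After press 6 at (1,1):
0 0 0
0 1 1
0 1 0

Answer: 0 0 0
0 1 1
0 1 0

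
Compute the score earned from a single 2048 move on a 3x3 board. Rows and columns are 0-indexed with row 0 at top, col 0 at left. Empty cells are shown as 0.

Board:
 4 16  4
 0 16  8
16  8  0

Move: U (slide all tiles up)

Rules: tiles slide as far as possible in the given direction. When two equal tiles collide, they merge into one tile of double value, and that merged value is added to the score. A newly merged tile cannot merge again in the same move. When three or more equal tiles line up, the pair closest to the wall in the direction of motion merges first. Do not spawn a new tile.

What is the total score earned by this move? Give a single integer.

Answer: 32

Derivation:
Slide up:
col 0: [4, 0, 16] -> [4, 16, 0]  score +0 (running 0)
col 1: [16, 16, 8] -> [32, 8, 0]  score +32 (running 32)
col 2: [4, 8, 0] -> [4, 8, 0]  score +0 (running 32)
Board after move:
 4 32  4
16  8  8
 0  0  0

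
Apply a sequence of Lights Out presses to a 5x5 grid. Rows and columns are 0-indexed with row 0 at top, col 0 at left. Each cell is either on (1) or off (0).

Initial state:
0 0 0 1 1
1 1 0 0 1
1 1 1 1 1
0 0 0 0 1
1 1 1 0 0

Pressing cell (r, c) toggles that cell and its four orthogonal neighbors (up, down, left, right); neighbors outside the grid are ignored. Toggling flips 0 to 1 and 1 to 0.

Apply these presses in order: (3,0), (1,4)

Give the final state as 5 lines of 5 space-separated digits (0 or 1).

Answer: 0 0 0 1 0
1 1 0 1 0
0 1 1 1 0
1 1 0 0 1
0 1 1 0 0

Derivation:
After press 1 at (3,0):
0 0 0 1 1
1 1 0 0 1
0 1 1 1 1
1 1 0 0 1
0 1 1 0 0

After press 2 at (1,4):
0 0 0 1 0
1 1 0 1 0
0 1 1 1 0
1 1 0 0 1
0 1 1 0 0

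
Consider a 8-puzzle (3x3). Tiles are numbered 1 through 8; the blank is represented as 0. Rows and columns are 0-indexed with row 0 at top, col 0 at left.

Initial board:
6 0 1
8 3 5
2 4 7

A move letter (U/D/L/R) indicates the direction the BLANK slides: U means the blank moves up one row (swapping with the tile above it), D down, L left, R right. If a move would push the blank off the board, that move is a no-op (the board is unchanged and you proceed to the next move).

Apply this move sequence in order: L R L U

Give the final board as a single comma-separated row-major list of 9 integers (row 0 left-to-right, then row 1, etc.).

Answer: 0, 6, 1, 8, 3, 5, 2, 4, 7

Derivation:
After move 1 (L):
0 6 1
8 3 5
2 4 7

After move 2 (R):
6 0 1
8 3 5
2 4 7

After move 3 (L):
0 6 1
8 3 5
2 4 7

After move 4 (U):
0 6 1
8 3 5
2 4 7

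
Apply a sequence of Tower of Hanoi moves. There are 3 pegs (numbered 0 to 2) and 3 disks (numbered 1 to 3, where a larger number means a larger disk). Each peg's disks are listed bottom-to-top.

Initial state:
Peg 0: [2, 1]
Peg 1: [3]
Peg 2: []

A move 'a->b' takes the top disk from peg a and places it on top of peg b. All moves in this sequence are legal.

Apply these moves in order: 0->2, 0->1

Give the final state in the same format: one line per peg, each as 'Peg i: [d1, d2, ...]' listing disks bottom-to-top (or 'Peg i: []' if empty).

After move 1 (0->2):
Peg 0: [2]
Peg 1: [3]
Peg 2: [1]

After move 2 (0->1):
Peg 0: []
Peg 1: [3, 2]
Peg 2: [1]

Answer: Peg 0: []
Peg 1: [3, 2]
Peg 2: [1]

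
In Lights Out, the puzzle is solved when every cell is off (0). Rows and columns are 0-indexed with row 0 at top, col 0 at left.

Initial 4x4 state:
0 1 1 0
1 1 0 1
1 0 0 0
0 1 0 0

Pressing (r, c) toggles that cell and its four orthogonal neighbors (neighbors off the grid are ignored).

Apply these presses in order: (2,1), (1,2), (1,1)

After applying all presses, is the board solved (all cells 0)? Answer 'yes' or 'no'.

Answer: yes

Derivation:
After press 1 at (2,1):
0 1 1 0
1 0 0 1
0 1 1 0
0 0 0 0

After press 2 at (1,2):
0 1 0 0
1 1 1 0
0 1 0 0
0 0 0 0

After press 3 at (1,1):
0 0 0 0
0 0 0 0
0 0 0 0
0 0 0 0

Lights still on: 0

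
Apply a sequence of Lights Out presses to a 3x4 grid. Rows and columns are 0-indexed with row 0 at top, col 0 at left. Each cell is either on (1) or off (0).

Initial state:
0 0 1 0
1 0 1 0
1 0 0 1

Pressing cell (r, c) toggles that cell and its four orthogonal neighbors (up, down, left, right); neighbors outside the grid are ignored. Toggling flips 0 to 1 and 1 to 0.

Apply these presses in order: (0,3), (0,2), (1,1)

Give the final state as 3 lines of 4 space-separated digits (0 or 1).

After press 1 at (0,3):
0 0 0 1
1 0 1 1
1 0 0 1

After press 2 at (0,2):
0 1 1 0
1 0 0 1
1 0 0 1

After press 3 at (1,1):
0 0 1 0
0 1 1 1
1 1 0 1

Answer: 0 0 1 0
0 1 1 1
1 1 0 1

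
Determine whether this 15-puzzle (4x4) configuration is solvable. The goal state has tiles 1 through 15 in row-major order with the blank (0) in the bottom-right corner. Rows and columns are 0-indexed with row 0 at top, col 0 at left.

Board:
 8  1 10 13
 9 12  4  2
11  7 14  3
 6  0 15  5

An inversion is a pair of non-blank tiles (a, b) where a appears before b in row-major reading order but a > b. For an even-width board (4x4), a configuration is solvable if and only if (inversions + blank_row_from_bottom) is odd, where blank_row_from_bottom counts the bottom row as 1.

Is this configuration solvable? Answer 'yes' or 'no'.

Inversions: 50
Blank is in row 3 (0-indexed from top), which is row 1 counting from the bottom (bottom = 1).
50 + 1 = 51, which is odd, so the puzzle is solvable.

Answer: yes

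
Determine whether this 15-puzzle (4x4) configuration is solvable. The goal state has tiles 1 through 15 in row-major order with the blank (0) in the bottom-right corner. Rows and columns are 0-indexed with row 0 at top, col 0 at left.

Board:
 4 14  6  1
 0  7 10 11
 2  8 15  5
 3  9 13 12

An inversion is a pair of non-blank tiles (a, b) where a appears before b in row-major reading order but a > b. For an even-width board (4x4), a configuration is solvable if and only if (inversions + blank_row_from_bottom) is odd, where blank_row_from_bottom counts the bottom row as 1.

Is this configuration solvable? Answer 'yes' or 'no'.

Inversions: 41
Blank is in row 1 (0-indexed from top), which is row 3 counting from the bottom (bottom = 1).
41 + 3 = 44, which is even, so the puzzle is not solvable.

Answer: no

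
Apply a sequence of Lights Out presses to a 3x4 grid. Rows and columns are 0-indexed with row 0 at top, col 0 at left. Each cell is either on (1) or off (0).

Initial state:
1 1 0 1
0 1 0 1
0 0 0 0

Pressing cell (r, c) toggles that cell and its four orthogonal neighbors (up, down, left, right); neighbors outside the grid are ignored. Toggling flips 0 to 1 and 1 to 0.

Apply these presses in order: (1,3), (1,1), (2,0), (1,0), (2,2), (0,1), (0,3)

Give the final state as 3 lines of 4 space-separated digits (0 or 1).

Answer: 1 1 0 1
1 0 1 1
0 1 1 0

Derivation:
After press 1 at (1,3):
1 1 0 0
0 1 1 0
0 0 0 1

After press 2 at (1,1):
1 0 0 0
1 0 0 0
0 1 0 1

After press 3 at (2,0):
1 0 0 0
0 0 0 0
1 0 0 1

After press 4 at (1,0):
0 0 0 0
1 1 0 0
0 0 0 1

After press 5 at (2,2):
0 0 0 0
1 1 1 0
0 1 1 0

After press 6 at (0,1):
1 1 1 0
1 0 1 0
0 1 1 0

After press 7 at (0,3):
1 1 0 1
1 0 1 1
0 1 1 0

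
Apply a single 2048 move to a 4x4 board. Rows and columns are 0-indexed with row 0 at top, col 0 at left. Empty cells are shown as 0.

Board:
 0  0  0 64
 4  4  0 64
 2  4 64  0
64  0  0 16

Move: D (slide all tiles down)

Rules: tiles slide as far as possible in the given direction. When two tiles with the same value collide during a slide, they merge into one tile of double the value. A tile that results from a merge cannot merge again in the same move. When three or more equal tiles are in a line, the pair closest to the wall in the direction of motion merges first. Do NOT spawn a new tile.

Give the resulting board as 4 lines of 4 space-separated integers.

Slide down:
col 0: [0, 4, 2, 64] -> [0, 4, 2, 64]
col 1: [0, 4, 4, 0] -> [0, 0, 0, 8]
col 2: [0, 0, 64, 0] -> [0, 0, 0, 64]
col 3: [64, 64, 0, 16] -> [0, 0, 128, 16]

Answer:   0   0   0   0
  4   0   0   0
  2   0   0 128
 64   8  64  16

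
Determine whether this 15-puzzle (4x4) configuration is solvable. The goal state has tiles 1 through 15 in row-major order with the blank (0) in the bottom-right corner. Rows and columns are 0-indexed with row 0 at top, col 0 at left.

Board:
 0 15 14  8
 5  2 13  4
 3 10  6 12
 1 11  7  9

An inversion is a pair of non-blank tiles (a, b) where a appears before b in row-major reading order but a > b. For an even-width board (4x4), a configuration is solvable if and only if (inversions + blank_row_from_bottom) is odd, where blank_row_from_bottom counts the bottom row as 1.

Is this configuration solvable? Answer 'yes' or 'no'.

Inversions: 62
Blank is in row 0 (0-indexed from top), which is row 4 counting from the bottom (bottom = 1).
62 + 4 = 66, which is even, so the puzzle is not solvable.

Answer: no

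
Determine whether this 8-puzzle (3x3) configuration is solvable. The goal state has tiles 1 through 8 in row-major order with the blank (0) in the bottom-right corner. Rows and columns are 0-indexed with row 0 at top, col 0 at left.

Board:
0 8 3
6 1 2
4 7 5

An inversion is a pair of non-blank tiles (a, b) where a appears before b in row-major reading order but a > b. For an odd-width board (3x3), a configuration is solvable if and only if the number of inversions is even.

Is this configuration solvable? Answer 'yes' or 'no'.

Inversions (pairs i<j in row-major order where tile[i] > tile[j] > 0): 14
14 is even, so the puzzle is solvable.

Answer: yes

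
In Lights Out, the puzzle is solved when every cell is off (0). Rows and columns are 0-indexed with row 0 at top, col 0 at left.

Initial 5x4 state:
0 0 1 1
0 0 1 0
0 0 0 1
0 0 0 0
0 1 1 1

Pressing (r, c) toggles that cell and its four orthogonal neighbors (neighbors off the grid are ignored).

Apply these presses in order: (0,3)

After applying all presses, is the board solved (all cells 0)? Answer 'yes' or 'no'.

After press 1 at (0,3):
0 0 0 0
0 0 1 1
0 0 0 1
0 0 0 0
0 1 1 1

Lights still on: 6

Answer: no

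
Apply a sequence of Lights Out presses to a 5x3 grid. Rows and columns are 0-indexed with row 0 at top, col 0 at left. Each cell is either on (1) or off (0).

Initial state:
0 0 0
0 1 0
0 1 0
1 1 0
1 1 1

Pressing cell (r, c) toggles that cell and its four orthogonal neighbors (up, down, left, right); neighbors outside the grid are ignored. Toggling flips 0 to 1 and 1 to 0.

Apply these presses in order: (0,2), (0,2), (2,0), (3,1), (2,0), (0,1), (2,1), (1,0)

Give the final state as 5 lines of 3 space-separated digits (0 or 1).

After press 1 at (0,2):
0 1 1
0 1 1
0 1 0
1 1 0
1 1 1

After press 2 at (0,2):
0 0 0
0 1 0
0 1 0
1 1 0
1 1 1

After press 3 at (2,0):
0 0 0
1 1 0
1 0 0
0 1 0
1 1 1

After press 4 at (3,1):
0 0 0
1 1 0
1 1 0
1 0 1
1 0 1

After press 5 at (2,0):
0 0 0
0 1 0
0 0 0
0 0 1
1 0 1

After press 6 at (0,1):
1 1 1
0 0 0
0 0 0
0 0 1
1 0 1

After press 7 at (2,1):
1 1 1
0 1 0
1 1 1
0 1 1
1 0 1

After press 8 at (1,0):
0 1 1
1 0 0
0 1 1
0 1 1
1 0 1

Answer: 0 1 1
1 0 0
0 1 1
0 1 1
1 0 1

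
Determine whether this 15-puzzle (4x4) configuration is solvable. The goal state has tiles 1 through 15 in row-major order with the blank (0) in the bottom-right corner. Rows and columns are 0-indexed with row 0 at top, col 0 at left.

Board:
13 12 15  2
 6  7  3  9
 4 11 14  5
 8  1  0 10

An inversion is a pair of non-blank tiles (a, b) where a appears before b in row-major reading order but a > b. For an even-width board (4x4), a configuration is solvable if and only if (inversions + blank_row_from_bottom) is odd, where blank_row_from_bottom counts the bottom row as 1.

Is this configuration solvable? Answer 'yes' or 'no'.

Inversions: 60
Blank is in row 3 (0-indexed from top), which is row 1 counting from the bottom (bottom = 1).
60 + 1 = 61, which is odd, so the puzzle is solvable.

Answer: yes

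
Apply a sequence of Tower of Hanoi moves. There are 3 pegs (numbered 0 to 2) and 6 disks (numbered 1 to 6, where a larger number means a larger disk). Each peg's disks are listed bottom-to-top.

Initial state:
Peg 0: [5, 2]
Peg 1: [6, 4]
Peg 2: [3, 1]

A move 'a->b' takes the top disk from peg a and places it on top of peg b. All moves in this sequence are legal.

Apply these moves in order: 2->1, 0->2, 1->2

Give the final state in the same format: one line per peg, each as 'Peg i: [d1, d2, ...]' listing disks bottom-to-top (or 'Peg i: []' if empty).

Answer: Peg 0: [5]
Peg 1: [6, 4]
Peg 2: [3, 2, 1]

Derivation:
After move 1 (2->1):
Peg 0: [5, 2]
Peg 1: [6, 4, 1]
Peg 2: [3]

After move 2 (0->2):
Peg 0: [5]
Peg 1: [6, 4, 1]
Peg 2: [3, 2]

After move 3 (1->2):
Peg 0: [5]
Peg 1: [6, 4]
Peg 2: [3, 2, 1]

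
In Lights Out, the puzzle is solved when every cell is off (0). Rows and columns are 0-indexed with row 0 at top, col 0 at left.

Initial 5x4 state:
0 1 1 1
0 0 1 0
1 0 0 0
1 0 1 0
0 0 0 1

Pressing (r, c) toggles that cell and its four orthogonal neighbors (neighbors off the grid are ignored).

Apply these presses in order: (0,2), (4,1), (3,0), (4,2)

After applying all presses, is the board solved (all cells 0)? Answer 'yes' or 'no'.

Answer: yes

Derivation:
After press 1 at (0,2):
0 0 0 0
0 0 0 0
1 0 0 0
1 0 1 0
0 0 0 1

After press 2 at (4,1):
0 0 0 0
0 0 0 0
1 0 0 0
1 1 1 0
1 1 1 1

After press 3 at (3,0):
0 0 0 0
0 0 0 0
0 0 0 0
0 0 1 0
0 1 1 1

After press 4 at (4,2):
0 0 0 0
0 0 0 0
0 0 0 0
0 0 0 0
0 0 0 0

Lights still on: 0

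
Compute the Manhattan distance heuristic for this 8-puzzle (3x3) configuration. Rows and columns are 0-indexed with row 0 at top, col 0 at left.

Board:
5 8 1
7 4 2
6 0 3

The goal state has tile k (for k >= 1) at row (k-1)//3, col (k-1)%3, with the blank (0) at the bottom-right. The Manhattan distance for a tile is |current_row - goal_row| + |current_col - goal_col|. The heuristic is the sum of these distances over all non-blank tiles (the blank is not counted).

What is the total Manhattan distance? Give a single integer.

Tile 5: at (0,0), goal (1,1), distance |0-1|+|0-1| = 2
Tile 8: at (0,1), goal (2,1), distance |0-2|+|1-1| = 2
Tile 1: at (0,2), goal (0,0), distance |0-0|+|2-0| = 2
Tile 7: at (1,0), goal (2,0), distance |1-2|+|0-0| = 1
Tile 4: at (1,1), goal (1,0), distance |1-1|+|1-0| = 1
Tile 2: at (1,2), goal (0,1), distance |1-0|+|2-1| = 2
Tile 6: at (2,0), goal (1,2), distance |2-1|+|0-2| = 3
Tile 3: at (2,2), goal (0,2), distance |2-0|+|2-2| = 2
Sum: 2 + 2 + 2 + 1 + 1 + 2 + 3 + 2 = 15

Answer: 15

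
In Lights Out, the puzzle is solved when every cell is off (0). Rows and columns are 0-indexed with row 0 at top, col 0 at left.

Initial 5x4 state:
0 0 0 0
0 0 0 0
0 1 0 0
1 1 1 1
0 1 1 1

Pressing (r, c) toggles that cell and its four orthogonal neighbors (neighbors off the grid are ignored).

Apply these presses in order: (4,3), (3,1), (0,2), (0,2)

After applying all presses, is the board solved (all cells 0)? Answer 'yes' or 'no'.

Answer: yes

Derivation:
After press 1 at (4,3):
0 0 0 0
0 0 0 0
0 1 0 0
1 1 1 0
0 1 0 0

After press 2 at (3,1):
0 0 0 0
0 0 0 0
0 0 0 0
0 0 0 0
0 0 0 0

After press 3 at (0,2):
0 1 1 1
0 0 1 0
0 0 0 0
0 0 0 0
0 0 0 0

After press 4 at (0,2):
0 0 0 0
0 0 0 0
0 0 0 0
0 0 0 0
0 0 0 0

Lights still on: 0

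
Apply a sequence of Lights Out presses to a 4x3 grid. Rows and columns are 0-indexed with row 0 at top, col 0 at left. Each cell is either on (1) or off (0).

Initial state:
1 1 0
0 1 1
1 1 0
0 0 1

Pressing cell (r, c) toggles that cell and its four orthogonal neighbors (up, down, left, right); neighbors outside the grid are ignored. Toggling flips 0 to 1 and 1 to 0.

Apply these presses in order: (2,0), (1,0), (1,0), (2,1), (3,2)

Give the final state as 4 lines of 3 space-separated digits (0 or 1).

Answer: 1 1 0
1 0 1
1 1 0
1 0 0

Derivation:
After press 1 at (2,0):
1 1 0
1 1 1
0 0 0
1 0 1

After press 2 at (1,0):
0 1 0
0 0 1
1 0 0
1 0 1

After press 3 at (1,0):
1 1 0
1 1 1
0 0 0
1 0 1

After press 4 at (2,1):
1 1 0
1 0 1
1 1 1
1 1 1

After press 5 at (3,2):
1 1 0
1 0 1
1 1 0
1 0 0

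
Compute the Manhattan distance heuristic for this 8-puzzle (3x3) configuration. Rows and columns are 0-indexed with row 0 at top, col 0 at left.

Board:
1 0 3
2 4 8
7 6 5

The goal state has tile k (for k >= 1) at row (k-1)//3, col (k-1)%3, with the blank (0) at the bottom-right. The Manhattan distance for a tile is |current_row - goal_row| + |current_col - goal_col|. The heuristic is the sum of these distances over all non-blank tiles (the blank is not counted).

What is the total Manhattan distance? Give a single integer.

Answer: 9

Derivation:
Tile 1: at (0,0), goal (0,0), distance |0-0|+|0-0| = 0
Tile 3: at (0,2), goal (0,2), distance |0-0|+|2-2| = 0
Tile 2: at (1,0), goal (0,1), distance |1-0|+|0-1| = 2
Tile 4: at (1,1), goal (1,0), distance |1-1|+|1-0| = 1
Tile 8: at (1,2), goal (2,1), distance |1-2|+|2-1| = 2
Tile 7: at (2,0), goal (2,0), distance |2-2|+|0-0| = 0
Tile 6: at (2,1), goal (1,2), distance |2-1|+|1-2| = 2
Tile 5: at (2,2), goal (1,1), distance |2-1|+|2-1| = 2
Sum: 0 + 0 + 2 + 1 + 2 + 0 + 2 + 2 = 9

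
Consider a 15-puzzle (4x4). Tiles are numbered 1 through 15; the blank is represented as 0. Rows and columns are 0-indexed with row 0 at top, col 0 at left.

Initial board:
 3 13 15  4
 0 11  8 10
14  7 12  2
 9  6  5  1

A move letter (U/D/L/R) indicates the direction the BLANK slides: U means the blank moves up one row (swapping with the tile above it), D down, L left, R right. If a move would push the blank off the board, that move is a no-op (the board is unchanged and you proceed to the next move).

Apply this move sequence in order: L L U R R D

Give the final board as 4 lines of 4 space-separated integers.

Answer: 13 15  8  4
 3 11  0 10
14  7 12  2
 9  6  5  1

Derivation:
After move 1 (L):
 3 13 15  4
 0 11  8 10
14  7 12  2
 9  6  5  1

After move 2 (L):
 3 13 15  4
 0 11  8 10
14  7 12  2
 9  6  5  1

After move 3 (U):
 0 13 15  4
 3 11  8 10
14  7 12  2
 9  6  5  1

After move 4 (R):
13  0 15  4
 3 11  8 10
14  7 12  2
 9  6  5  1

After move 5 (R):
13 15  0  4
 3 11  8 10
14  7 12  2
 9  6  5  1

After move 6 (D):
13 15  8  4
 3 11  0 10
14  7 12  2
 9  6  5  1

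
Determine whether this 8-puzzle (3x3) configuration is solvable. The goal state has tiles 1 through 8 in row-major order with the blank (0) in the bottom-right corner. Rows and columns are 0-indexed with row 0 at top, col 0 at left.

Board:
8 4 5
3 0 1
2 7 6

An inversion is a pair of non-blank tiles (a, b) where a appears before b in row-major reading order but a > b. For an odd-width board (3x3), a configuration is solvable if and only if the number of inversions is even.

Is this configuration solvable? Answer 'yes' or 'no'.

Inversions (pairs i<j in row-major order where tile[i] > tile[j] > 0): 16
16 is even, so the puzzle is solvable.

Answer: yes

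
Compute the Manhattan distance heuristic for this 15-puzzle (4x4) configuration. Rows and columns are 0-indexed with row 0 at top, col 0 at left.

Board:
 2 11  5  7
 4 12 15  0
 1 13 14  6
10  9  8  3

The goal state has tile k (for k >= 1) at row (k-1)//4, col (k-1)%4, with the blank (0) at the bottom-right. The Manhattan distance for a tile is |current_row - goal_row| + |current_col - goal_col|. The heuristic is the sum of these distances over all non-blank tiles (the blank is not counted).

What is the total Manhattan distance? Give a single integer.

Tile 2: (0,0)->(0,1) = 1
Tile 11: (0,1)->(2,2) = 3
Tile 5: (0,2)->(1,0) = 3
Tile 7: (0,3)->(1,2) = 2
Tile 4: (1,0)->(0,3) = 4
Tile 12: (1,1)->(2,3) = 3
Tile 15: (1,2)->(3,2) = 2
Tile 1: (2,0)->(0,0) = 2
Tile 13: (2,1)->(3,0) = 2
Tile 14: (2,2)->(3,1) = 2
Tile 6: (2,3)->(1,1) = 3
Tile 10: (3,0)->(2,1) = 2
Tile 9: (3,1)->(2,0) = 2
Tile 8: (3,2)->(1,3) = 3
Tile 3: (3,3)->(0,2) = 4
Sum: 1 + 3 + 3 + 2 + 4 + 3 + 2 + 2 + 2 + 2 + 3 + 2 + 2 + 3 + 4 = 38

Answer: 38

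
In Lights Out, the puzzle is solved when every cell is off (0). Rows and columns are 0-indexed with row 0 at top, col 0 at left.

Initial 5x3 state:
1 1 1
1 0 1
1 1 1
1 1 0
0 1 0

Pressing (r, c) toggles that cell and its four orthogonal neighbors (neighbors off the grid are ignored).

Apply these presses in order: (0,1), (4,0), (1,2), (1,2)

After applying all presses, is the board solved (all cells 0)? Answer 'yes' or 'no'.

After press 1 at (0,1):
0 0 0
1 1 1
1 1 1
1 1 0
0 1 0

After press 2 at (4,0):
0 0 0
1 1 1
1 1 1
0 1 0
1 0 0

After press 3 at (1,2):
0 0 1
1 0 0
1 1 0
0 1 0
1 0 0

After press 4 at (1,2):
0 0 0
1 1 1
1 1 1
0 1 0
1 0 0

Lights still on: 8

Answer: no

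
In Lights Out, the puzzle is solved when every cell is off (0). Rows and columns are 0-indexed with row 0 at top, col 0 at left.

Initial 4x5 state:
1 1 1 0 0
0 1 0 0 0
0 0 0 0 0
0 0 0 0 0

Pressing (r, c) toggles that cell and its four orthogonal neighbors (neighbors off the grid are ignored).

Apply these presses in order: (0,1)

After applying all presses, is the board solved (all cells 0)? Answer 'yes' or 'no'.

After press 1 at (0,1):
0 0 0 0 0
0 0 0 0 0
0 0 0 0 0
0 0 0 0 0

Lights still on: 0

Answer: yes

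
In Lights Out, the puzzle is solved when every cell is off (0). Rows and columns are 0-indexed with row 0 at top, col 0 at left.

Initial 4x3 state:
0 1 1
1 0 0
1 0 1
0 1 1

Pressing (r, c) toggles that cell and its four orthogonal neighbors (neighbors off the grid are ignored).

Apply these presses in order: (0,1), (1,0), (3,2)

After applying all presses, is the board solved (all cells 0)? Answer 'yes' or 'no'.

After press 1 at (0,1):
1 0 0
1 1 0
1 0 1
0 1 1

After press 2 at (1,0):
0 0 0
0 0 0
0 0 1
0 1 1

After press 3 at (3,2):
0 0 0
0 0 0
0 0 0
0 0 0

Lights still on: 0

Answer: yes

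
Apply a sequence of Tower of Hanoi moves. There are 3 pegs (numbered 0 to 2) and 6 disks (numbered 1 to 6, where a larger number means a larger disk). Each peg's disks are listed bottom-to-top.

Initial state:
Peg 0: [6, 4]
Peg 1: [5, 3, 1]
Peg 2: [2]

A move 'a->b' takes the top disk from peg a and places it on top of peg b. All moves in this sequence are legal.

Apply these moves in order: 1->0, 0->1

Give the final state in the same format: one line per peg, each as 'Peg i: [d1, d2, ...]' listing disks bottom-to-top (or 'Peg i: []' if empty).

Answer: Peg 0: [6, 4]
Peg 1: [5, 3, 1]
Peg 2: [2]

Derivation:
After move 1 (1->0):
Peg 0: [6, 4, 1]
Peg 1: [5, 3]
Peg 2: [2]

After move 2 (0->1):
Peg 0: [6, 4]
Peg 1: [5, 3, 1]
Peg 2: [2]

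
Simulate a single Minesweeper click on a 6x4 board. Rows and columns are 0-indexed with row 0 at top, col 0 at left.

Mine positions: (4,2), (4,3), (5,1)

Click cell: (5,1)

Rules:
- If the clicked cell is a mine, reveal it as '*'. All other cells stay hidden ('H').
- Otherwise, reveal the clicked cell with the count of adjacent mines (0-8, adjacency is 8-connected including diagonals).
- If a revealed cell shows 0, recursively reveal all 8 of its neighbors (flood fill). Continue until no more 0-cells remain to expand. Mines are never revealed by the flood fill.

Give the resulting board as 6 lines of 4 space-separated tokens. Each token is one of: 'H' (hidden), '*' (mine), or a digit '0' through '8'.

H H H H
H H H H
H H H H
H H H H
H H H H
H * H H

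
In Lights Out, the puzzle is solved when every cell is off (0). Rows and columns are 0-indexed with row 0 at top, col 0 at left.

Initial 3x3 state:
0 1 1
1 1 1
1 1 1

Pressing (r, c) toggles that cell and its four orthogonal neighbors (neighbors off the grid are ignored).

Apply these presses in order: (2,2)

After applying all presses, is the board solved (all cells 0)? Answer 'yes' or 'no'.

Answer: no

Derivation:
After press 1 at (2,2):
0 1 1
1 1 0
1 0 0

Lights still on: 5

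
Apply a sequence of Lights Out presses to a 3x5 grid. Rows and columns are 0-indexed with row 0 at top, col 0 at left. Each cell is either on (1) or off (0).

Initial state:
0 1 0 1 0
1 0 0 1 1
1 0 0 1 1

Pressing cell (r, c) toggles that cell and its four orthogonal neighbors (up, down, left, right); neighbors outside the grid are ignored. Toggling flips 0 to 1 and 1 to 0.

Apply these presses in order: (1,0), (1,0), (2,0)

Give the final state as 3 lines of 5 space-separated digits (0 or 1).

After press 1 at (1,0):
1 1 0 1 0
0 1 0 1 1
0 0 0 1 1

After press 2 at (1,0):
0 1 0 1 0
1 0 0 1 1
1 0 0 1 1

After press 3 at (2,0):
0 1 0 1 0
0 0 0 1 1
0 1 0 1 1

Answer: 0 1 0 1 0
0 0 0 1 1
0 1 0 1 1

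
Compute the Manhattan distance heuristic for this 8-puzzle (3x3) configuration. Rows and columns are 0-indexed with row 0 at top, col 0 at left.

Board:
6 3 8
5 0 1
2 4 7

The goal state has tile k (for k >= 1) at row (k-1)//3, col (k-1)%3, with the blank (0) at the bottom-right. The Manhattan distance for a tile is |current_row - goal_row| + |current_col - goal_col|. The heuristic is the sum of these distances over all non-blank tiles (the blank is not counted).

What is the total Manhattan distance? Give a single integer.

Answer: 18

Derivation:
Tile 6: (0,0)->(1,2) = 3
Tile 3: (0,1)->(0,2) = 1
Tile 8: (0,2)->(2,1) = 3
Tile 5: (1,0)->(1,1) = 1
Tile 1: (1,2)->(0,0) = 3
Tile 2: (2,0)->(0,1) = 3
Tile 4: (2,1)->(1,0) = 2
Tile 7: (2,2)->(2,0) = 2
Sum: 3 + 1 + 3 + 1 + 3 + 3 + 2 + 2 = 18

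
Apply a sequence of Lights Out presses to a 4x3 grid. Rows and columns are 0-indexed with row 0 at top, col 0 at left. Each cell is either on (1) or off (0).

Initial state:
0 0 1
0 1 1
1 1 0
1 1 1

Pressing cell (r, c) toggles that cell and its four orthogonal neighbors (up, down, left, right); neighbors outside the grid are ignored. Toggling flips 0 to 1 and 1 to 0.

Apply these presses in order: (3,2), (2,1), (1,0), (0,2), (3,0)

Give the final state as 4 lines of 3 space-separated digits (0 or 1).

Answer: 1 1 0
1 1 0
0 0 0
0 0 0

Derivation:
After press 1 at (3,2):
0 0 1
0 1 1
1 1 1
1 0 0

After press 2 at (2,1):
0 0 1
0 0 1
0 0 0
1 1 0

After press 3 at (1,0):
1 0 1
1 1 1
1 0 0
1 1 0

After press 4 at (0,2):
1 1 0
1 1 0
1 0 0
1 1 0

After press 5 at (3,0):
1 1 0
1 1 0
0 0 0
0 0 0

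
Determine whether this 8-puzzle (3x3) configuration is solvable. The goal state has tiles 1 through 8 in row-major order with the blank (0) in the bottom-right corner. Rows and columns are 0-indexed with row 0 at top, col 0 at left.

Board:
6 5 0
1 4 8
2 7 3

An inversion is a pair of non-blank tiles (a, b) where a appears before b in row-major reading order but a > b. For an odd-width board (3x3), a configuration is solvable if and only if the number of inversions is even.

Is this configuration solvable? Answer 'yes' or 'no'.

Inversions (pairs i<j in row-major order where tile[i] > tile[j] > 0): 15
15 is odd, so the puzzle is not solvable.

Answer: no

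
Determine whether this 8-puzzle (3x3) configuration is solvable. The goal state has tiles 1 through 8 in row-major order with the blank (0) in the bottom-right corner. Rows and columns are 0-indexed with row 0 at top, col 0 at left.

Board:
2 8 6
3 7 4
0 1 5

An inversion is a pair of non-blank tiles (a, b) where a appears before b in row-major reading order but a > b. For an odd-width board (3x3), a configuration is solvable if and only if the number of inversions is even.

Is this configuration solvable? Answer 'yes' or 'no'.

Inversions (pairs i<j in row-major order where tile[i] > tile[j] > 0): 16
16 is even, so the puzzle is solvable.

Answer: yes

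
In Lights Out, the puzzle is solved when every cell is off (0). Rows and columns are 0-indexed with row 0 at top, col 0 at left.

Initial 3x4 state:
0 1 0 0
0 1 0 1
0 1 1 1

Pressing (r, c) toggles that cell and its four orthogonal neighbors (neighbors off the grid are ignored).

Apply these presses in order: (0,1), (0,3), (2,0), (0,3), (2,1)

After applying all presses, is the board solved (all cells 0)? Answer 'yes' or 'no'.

Answer: no

Derivation:
After press 1 at (0,1):
1 0 1 0
0 0 0 1
0 1 1 1

After press 2 at (0,3):
1 0 0 1
0 0 0 0
0 1 1 1

After press 3 at (2,0):
1 0 0 1
1 0 0 0
1 0 1 1

After press 4 at (0,3):
1 0 1 0
1 0 0 1
1 0 1 1

After press 5 at (2,1):
1 0 1 0
1 1 0 1
0 1 0 1

Lights still on: 7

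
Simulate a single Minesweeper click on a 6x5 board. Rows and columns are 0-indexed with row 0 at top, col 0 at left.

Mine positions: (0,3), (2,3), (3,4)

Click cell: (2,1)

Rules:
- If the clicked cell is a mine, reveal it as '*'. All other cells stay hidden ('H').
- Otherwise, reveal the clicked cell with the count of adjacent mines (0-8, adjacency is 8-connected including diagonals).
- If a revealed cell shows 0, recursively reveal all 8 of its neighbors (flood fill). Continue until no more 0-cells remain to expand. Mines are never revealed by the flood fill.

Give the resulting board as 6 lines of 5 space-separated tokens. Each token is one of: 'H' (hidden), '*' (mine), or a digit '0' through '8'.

0 0 1 H H
0 0 2 H H
0 0 1 H H
0 0 1 2 H
0 0 0 1 1
0 0 0 0 0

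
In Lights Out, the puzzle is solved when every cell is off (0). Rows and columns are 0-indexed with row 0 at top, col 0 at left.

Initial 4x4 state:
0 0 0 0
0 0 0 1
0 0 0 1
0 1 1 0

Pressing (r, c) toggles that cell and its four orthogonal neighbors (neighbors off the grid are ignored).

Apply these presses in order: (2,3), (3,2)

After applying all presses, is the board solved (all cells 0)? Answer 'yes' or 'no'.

Answer: yes

Derivation:
After press 1 at (2,3):
0 0 0 0
0 0 0 0
0 0 1 0
0 1 1 1

After press 2 at (3,2):
0 0 0 0
0 0 0 0
0 0 0 0
0 0 0 0

Lights still on: 0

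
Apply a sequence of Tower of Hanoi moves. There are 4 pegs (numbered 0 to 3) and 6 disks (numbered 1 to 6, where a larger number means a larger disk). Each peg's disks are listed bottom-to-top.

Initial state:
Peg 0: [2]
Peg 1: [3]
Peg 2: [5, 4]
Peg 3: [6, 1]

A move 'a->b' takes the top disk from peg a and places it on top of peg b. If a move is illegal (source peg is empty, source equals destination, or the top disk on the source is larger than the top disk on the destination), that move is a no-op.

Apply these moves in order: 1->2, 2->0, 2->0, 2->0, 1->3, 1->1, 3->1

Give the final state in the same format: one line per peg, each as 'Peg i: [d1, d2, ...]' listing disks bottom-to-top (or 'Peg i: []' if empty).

Answer: Peg 0: [2]
Peg 1: [1]
Peg 2: [5, 4, 3]
Peg 3: [6]

Derivation:
After move 1 (1->2):
Peg 0: [2]
Peg 1: []
Peg 2: [5, 4, 3]
Peg 3: [6, 1]

After move 2 (2->0):
Peg 0: [2]
Peg 1: []
Peg 2: [5, 4, 3]
Peg 3: [6, 1]

After move 3 (2->0):
Peg 0: [2]
Peg 1: []
Peg 2: [5, 4, 3]
Peg 3: [6, 1]

After move 4 (2->0):
Peg 0: [2]
Peg 1: []
Peg 2: [5, 4, 3]
Peg 3: [6, 1]

After move 5 (1->3):
Peg 0: [2]
Peg 1: []
Peg 2: [5, 4, 3]
Peg 3: [6, 1]

After move 6 (1->1):
Peg 0: [2]
Peg 1: []
Peg 2: [5, 4, 3]
Peg 3: [6, 1]

After move 7 (3->1):
Peg 0: [2]
Peg 1: [1]
Peg 2: [5, 4, 3]
Peg 3: [6]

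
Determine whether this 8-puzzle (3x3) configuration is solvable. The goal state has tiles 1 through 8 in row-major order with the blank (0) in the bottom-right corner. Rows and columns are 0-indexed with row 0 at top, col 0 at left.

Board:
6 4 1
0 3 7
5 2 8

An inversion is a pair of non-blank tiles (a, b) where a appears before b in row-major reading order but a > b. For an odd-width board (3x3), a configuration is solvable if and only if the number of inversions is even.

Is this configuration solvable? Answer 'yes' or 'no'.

Answer: yes

Derivation:
Inversions (pairs i<j in row-major order where tile[i] > tile[j] > 0): 12
12 is even, so the puzzle is solvable.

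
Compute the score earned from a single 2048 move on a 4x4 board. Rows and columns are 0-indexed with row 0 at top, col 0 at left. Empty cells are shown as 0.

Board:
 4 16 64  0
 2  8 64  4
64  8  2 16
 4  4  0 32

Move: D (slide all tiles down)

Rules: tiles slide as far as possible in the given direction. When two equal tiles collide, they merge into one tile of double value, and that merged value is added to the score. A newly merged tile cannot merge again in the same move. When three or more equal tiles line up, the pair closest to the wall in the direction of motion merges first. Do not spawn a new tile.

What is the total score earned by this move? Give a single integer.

Slide down:
col 0: [4, 2, 64, 4] -> [4, 2, 64, 4]  score +0 (running 0)
col 1: [16, 8, 8, 4] -> [0, 16, 16, 4]  score +16 (running 16)
col 2: [64, 64, 2, 0] -> [0, 0, 128, 2]  score +128 (running 144)
col 3: [0, 4, 16, 32] -> [0, 4, 16, 32]  score +0 (running 144)
Board after move:
  4   0   0   0
  2  16   0   4
 64  16 128  16
  4   4   2  32

Answer: 144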